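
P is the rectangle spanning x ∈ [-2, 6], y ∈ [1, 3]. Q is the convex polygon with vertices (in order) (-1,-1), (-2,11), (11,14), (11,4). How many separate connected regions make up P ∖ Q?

P ∖ Q splits into 2 disjoint pieces (area 1.0083, area 1.5).

2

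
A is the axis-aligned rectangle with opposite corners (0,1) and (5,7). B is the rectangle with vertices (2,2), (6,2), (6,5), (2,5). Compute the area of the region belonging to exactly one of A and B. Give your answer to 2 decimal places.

24.00

|A∩B|: x∈[2,5], y∈[2,5] → 3·3 = 9.
|A △ B| = |A| + |B| − 2·|A∩B| = 30 + 12 − 18 = 24.00.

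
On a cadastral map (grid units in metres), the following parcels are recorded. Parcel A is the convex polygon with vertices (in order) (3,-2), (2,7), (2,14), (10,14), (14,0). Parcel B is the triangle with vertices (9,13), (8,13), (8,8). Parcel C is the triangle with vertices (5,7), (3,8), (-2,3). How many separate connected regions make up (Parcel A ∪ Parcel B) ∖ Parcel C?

(Parcel A ∪ Parcel B) ∖ Parcel C is a single connected region.

1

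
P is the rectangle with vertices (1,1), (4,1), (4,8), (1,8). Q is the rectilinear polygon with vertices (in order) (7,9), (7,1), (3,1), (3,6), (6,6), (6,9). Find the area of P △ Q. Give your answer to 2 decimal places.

34.00

|P| = 21, |Q| = 23, |P∩Q| = 5.
|P △ Q| = |P| + |Q| − 2·|P∩Q| = 21 + 23 − 10 = 34.00.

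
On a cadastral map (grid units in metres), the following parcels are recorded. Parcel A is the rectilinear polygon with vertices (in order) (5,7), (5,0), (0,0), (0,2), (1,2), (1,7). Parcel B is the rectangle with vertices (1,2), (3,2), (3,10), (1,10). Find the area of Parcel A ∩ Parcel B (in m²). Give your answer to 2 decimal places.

10.00

The intersection is the polygon with vertices (1,7), (3,7), (3,2), (1,2).
By the shoelace formula its area is 10.00.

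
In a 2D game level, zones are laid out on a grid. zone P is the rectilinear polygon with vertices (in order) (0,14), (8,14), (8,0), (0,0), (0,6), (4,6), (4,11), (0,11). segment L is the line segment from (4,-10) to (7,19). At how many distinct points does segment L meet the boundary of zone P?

The segment meets the boundary at (6.483,14), (5.034,0).

2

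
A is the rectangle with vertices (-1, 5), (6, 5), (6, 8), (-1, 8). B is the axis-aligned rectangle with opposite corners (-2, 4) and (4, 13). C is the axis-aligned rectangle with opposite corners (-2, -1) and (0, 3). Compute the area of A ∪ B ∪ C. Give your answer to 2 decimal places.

68.00

By inclusion–exclusion:
Individual areas: |A| = 21, |B| = 54, |C| = 8.
|A∩B|: x∈[-1,4], y∈[5,8] → 5·3 = 15.
|A∩C| = 0 (no overlap).
|B∩C| = 0 (no overlap).
|A∩B∩C| = 0.
|A ∪ B ∪ C| = 83 − 15 + 0 = 68.00.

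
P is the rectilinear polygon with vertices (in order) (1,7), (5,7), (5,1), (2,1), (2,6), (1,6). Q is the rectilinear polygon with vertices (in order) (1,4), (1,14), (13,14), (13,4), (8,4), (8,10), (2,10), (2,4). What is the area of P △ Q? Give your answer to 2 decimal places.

101.00

|P| = 19, |Q| = 84, |P∩Q| = 1.
|P △ Q| = |P| + |Q| − 2·|P∩Q| = 19 + 84 − 2 = 101.00.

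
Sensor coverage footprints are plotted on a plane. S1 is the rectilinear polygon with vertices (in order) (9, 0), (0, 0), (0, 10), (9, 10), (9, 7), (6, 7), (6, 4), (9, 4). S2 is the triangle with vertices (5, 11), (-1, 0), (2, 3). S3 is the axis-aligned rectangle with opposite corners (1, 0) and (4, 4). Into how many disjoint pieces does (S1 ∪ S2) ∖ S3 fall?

1

(S1 ∪ S2) ∖ S3 is a single connected region.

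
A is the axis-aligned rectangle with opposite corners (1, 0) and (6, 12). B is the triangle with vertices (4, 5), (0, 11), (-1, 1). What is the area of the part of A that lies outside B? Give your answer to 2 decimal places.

|A| = 60, |A∩B| = 10.35.
|A ∖ B| = |A| − |A∩B| = 60 − 10.35 = 49.65.

49.65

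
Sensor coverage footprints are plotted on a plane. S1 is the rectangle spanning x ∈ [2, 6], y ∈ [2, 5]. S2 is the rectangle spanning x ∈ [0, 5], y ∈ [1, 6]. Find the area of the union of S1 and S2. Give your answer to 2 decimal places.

28.00

By inclusion–exclusion:
Individual areas: |S1| = 12, |S2| = 25.
|S1∩S2|: x∈[2,5], y∈[2,5] → 3·3 = 9.
|S1 ∪ S2| = 37 − 9 = 28.00.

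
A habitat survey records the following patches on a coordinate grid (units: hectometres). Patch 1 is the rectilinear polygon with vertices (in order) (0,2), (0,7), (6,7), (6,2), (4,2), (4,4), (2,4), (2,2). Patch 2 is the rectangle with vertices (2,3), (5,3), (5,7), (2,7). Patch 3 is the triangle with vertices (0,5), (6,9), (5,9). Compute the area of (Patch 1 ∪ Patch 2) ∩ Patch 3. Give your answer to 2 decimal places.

The region (Patch 1 ∪ Patch 2) ∩ Patch 3 is the polygon with vertices (3,7), (0,5), (2.5,7).
By the shoelace formula its area is 0.50.

0.50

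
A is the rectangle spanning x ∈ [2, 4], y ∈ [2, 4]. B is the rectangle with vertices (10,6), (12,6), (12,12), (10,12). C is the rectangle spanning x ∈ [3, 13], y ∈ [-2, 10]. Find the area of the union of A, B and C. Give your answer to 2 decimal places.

126.00

By inclusion–exclusion:
Individual areas: |A| = 4, |B| = 12, |C| = 120.
|A∩B| = 0 (no overlap).
|A∩C|: x∈[3,4], y∈[2,4] → 1·2 = 2.
|B∩C|: x∈[10,12], y∈[6,10] → 2·4 = 8.
|A∩B∩C| = 0.
|A ∪ B ∪ C| = 136 − 10 + 0 = 126.00.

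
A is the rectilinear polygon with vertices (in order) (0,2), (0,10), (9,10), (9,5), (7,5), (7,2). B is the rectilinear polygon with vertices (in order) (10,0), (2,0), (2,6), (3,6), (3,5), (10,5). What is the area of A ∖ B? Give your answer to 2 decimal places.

50.00

|A| = 66, |A∩B| = 16.
|A ∖ B| = |A| − |A∩B| = 66 − 16 = 50.00.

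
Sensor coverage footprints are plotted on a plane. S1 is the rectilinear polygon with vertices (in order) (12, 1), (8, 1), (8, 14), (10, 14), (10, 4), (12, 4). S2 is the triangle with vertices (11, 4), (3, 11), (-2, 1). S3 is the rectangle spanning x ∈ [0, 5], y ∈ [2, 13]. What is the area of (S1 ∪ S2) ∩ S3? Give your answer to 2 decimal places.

33.43

The region (S1 ∪ S2) ∩ S3 is the polygon with vertices (2.333,2), (0,2), (0,5), (3,11), (5,9.25), (5,2.615).
By the shoelace formula its area is 33.43.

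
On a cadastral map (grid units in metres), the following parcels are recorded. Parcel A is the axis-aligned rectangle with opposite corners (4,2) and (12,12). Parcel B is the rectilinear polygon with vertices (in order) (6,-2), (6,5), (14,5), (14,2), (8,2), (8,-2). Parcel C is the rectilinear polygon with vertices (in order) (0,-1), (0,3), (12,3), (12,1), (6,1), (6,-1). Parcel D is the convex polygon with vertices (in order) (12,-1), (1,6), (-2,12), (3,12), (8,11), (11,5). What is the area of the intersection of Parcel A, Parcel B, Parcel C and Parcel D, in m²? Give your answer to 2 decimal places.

The intersection is the polygon with vertices (7.286,2), (6,2.818), (6,3), (11.333,3), (11.5,2), (8,2).
By the shoelace formula its area is 4.89.

4.89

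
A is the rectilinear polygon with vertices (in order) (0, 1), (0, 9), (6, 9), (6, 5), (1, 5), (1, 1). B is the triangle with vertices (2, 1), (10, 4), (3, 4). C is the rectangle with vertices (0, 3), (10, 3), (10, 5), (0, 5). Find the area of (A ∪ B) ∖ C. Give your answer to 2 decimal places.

|A ∪ B| = 38.5.
|(A ∪ B) ∩ C| = 7.8333.
|(A ∪ B) ∖ C| = 38.5 − 7.8333 = 30.67.

30.67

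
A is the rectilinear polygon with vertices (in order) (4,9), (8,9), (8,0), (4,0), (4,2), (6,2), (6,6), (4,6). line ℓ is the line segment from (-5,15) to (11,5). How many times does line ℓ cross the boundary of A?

2

The segment meets the boundary at (4.6,9), (8,6.875).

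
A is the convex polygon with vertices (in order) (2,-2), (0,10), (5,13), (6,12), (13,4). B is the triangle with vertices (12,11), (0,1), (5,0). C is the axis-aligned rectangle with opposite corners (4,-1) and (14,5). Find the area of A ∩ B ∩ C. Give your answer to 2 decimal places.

The intersection is the polygon with vertices (4.8,5), (8.182,5), (5,0), (4,0.2), (4,4.333).
By the shoelace formula its area is 12.59.

12.59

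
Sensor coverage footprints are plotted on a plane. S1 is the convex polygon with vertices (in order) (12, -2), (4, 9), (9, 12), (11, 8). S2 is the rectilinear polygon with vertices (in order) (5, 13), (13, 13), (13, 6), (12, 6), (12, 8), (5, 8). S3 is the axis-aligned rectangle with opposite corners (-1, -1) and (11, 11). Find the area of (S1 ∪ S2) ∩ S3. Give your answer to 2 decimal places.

The region (S1 ∪ S2) ∩ S3 is the polygon with vertices (5,9.6), (5,11), (11,11), (11,8), (11,-0.625), (4,9).
By the shoelace formula its area is 45.99.

45.99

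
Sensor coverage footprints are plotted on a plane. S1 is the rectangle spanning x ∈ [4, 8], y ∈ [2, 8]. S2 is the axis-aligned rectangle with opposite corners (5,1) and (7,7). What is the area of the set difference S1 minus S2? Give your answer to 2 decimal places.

|S1∩S2|: x∈[5,7], y∈[2,7] → 2·5 = 10.
|S1| = 24.
|S1 ∖ S2| = |S1| − |S1∩S2| = 24 − 10 = 14.00.

14.00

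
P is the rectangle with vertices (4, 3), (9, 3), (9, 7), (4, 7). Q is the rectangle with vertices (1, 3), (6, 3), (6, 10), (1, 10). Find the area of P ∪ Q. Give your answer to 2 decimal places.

By inclusion–exclusion:
Individual areas: |P| = 20, |Q| = 35.
|P∩Q|: x∈[4,6], y∈[3,7] → 2·4 = 8.
|P ∪ Q| = 55 − 8 = 47.00.

47.00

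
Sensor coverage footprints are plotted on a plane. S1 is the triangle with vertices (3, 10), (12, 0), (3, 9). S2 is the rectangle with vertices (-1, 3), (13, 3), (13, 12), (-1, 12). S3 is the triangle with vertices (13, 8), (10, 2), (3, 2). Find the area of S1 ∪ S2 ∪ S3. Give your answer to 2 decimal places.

By inclusion–exclusion:
Individual areas: |S1| = 4.5, |S2| = 126, |S3| = 21.
|S1∩S2| = 4.05.
|S1∩S3| = 0.8969.
|S2∩S3| = 14.5833.
|S1∩S2∩S3| = 0.6612.
|S1 ∪ S2 ∪ S3| = 151.5 − 19.5302 + 0.6612 = 132.63.

132.63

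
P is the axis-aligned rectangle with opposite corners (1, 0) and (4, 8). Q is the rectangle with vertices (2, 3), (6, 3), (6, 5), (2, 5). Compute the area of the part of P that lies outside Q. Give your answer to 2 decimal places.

20.00

|P∩Q|: x∈[2,4], y∈[3,5] → 2·2 = 4.
|P| = 24.
|P ∖ Q| = |P| − |P∩Q| = 24 − 4 = 20.00.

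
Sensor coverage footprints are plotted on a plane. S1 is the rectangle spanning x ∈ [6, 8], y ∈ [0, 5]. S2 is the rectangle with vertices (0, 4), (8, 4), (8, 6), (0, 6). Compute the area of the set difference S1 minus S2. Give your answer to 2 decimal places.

8.00

|S1∩S2|: x∈[6,8], y∈[4,5] → 2·1 = 2.
|S1| = 10.
|S1 ∖ S2| = |S1| − |S1∩S2| = 10 − 2 = 8.00.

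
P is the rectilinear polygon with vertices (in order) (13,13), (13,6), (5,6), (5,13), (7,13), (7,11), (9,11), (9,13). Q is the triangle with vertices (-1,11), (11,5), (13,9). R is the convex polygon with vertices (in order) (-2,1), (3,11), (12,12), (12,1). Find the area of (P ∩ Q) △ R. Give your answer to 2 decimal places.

|P ∩ Q| = 22.3214.
|(P ∩ Q) ∩ R| = 21.25.
|(P ∩ Q) △ R| = 22.3214 + 119.5 − 42.5 = 99.32.

99.32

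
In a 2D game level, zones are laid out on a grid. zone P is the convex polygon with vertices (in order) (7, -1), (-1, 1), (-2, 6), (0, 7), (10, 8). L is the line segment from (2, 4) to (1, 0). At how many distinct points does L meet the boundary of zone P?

The segment meets the boundary at (1.118,0.471).

1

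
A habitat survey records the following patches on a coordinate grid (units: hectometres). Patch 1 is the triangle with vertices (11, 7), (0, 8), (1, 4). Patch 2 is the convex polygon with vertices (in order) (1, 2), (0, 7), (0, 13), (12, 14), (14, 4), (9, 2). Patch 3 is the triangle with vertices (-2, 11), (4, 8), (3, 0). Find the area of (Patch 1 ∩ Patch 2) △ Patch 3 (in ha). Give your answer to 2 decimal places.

|Patch 1 ∩ Patch 2| = 21.5.
|(Patch 1 ∩ Patch 2) ∩ Patch 3| = 11.2304.
|(Patch 1 ∩ Patch 2) △ Patch 3| = 21.5 + 25.5 − 22.4609 = 24.54.

24.54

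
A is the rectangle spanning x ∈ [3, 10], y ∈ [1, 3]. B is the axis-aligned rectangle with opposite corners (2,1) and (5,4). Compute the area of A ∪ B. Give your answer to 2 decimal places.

By inclusion–exclusion:
Individual areas: |A| = 14, |B| = 9.
|A∩B|: x∈[3,5], y∈[1,3] → 2·2 = 4.
|A ∪ B| = 23 − 4 = 19.00.

19.00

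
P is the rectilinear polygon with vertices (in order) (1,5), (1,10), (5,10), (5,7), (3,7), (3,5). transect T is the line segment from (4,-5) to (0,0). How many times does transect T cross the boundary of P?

The segment lies entirely outside P and never meets its boundary.

0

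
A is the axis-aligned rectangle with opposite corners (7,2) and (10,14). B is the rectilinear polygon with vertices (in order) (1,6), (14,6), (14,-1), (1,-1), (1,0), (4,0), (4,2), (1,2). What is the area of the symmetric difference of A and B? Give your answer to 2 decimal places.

|A| = 36, |B| = 85, |A∩B| = 12.
|A △ B| = |A| + |B| − 2·|A∩B| = 36 + 85 − 24 = 97.00.

97.00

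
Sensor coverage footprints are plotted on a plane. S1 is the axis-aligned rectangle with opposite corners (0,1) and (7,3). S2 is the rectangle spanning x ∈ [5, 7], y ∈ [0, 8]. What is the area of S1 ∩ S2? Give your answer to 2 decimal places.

4.00

|S1∩S2|: x∈[5,7], y∈[1,3] → 2·2 = 4.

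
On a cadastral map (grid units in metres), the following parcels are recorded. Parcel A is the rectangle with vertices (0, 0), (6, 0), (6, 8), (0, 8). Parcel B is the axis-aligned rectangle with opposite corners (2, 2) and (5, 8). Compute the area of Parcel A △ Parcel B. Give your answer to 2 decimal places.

30.00

|Parcel A∩Parcel B|: x∈[2,5], y∈[2,8] → 3·6 = 18.
|Parcel A △ Parcel B| = |Parcel A| + |Parcel B| − 2·|Parcel A∩Parcel B| = 48 + 18 − 36 = 30.00.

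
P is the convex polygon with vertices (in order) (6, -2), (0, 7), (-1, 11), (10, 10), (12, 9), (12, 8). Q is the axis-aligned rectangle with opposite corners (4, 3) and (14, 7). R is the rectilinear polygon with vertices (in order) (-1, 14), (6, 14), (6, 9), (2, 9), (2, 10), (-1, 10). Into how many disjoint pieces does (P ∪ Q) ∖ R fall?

(P ∪ Q) ∖ R is a single connected region.

1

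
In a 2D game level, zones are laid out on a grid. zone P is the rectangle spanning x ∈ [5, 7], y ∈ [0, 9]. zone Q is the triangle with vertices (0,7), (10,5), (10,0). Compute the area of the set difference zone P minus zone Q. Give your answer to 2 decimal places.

12.00

|zone P| = 18, |zone P∩zone Q| = 6.
|zone P ∖ zone Q| = |zone P| − |zone P∩zone Q| = 18 − 6 = 12.00.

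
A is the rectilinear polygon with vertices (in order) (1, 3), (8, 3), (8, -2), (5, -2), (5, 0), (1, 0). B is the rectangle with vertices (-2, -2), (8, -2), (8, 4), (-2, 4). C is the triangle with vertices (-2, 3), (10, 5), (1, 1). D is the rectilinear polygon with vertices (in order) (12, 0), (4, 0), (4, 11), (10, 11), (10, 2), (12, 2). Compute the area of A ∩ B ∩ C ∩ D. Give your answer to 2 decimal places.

The intersection is the polygon with vertices (5.5,3), (4,2.333), (4,3).
By the shoelace formula its area is 0.50.

0.50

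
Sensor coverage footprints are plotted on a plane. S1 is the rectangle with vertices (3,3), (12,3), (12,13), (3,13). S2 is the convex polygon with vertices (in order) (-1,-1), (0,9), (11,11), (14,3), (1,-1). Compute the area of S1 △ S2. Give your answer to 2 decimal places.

84.30

|S1| = 90, |S2| = 124, |S1∩S2| = 64.8485.
|S1 △ S2| = |S1| + |S2| − 2·|S1∩S2| = 90 + 124 − 129.697 = 84.30.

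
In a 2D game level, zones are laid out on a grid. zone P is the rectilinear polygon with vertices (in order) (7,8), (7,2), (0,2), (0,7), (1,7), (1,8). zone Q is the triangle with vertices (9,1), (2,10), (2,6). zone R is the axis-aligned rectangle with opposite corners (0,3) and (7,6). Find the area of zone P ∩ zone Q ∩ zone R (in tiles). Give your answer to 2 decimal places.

6.41

The intersection is the polygon with vertices (2,6), (5.111,6), (7,3.571), (7,3), (6.2,3).
By the shoelace formula its area is 6.41.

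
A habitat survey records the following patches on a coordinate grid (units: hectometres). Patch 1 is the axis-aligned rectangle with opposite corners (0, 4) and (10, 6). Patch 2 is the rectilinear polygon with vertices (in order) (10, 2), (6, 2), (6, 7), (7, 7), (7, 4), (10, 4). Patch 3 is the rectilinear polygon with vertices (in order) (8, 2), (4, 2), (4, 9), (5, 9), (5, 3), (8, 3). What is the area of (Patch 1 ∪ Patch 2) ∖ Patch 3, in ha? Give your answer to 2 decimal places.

|Patch 1 ∪ Patch 2| = 29.
|(Patch 1 ∪ Patch 2) ∩ Patch 3| = 4.
|(Patch 1 ∪ Patch 2) ∖ Patch 3| = 29 − 4 = 25.00.

25.00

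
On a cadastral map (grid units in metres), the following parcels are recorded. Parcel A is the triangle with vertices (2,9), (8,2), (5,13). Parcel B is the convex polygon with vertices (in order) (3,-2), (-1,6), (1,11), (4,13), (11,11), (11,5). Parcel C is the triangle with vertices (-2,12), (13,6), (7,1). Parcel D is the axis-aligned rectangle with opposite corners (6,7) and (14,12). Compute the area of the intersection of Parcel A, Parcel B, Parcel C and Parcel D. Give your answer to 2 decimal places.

The intersection is the polygon with vertices (6.163,8.735), (6.636,7), (6,7), (6,8.8).
By the shoelace formula its area is 0.70.

0.70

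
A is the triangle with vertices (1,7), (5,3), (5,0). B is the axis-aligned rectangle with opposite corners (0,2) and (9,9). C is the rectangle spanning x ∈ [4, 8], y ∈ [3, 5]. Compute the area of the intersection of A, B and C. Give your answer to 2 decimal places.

0.50

The intersection is the polygon with vertices (5,3), (4,3), (4,4).
By the shoelace formula its area is 0.50.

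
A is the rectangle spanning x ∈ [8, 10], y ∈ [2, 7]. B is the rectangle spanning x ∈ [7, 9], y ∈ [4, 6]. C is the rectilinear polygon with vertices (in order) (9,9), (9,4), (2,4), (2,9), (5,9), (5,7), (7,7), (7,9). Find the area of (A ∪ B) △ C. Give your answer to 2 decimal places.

33.00

|A ∪ B| = 12.
|(A ∪ B) ∩ C| = 5.
|(A ∪ B) △ C| = 12 + 31 − 10 = 33.00.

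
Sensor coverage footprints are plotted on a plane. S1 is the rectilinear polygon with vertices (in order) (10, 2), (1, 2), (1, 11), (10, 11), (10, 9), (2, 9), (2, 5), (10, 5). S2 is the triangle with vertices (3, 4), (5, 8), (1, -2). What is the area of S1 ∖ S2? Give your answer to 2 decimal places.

47.98

|S1| = 49, |S1∩S2| = 1.0167.
|S1 ∖ S2| = |S1| − |S1∩S2| = 49 − 1.0167 = 47.98.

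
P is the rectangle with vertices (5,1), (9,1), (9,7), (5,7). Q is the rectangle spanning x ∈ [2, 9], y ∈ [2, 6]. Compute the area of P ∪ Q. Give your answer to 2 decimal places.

By inclusion–exclusion:
Individual areas: |P| = 24, |Q| = 28.
|P∩Q|: x∈[5,9], y∈[2,6] → 4·4 = 16.
|P ∪ Q| = 52 − 16 = 36.00.

36.00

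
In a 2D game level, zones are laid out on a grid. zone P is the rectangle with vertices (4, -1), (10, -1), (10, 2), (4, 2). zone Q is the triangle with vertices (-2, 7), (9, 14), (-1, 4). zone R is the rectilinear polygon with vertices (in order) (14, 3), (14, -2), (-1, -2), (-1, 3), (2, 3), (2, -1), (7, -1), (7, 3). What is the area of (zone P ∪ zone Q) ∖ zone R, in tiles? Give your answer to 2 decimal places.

29.00

|zone P ∪ zone Q| = 38.
|(zone P ∪ zone Q) ∩ zone R| = 9.
|(zone P ∪ zone Q) ∖ zone R| = 38 − 9 = 29.00.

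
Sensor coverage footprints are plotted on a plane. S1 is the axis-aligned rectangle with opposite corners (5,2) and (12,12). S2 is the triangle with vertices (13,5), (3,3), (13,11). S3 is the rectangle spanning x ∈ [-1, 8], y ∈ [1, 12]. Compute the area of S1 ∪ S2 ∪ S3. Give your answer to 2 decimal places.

144.70

By inclusion–exclusion:
Individual areas: |S1| = 70, |S2| = 30, |S3| = 99.
|S1∩S2| = 23.1.
|S1∩S3|: x∈[5,8], y∈[2,12] → 3·10 = 30.
|S2∩S3| = 7.5.
|S1∩S2∩S3| = 6.3.
|S1 ∪ S2 ∪ S3| = 199 − 60.6 + 6.3 = 144.70.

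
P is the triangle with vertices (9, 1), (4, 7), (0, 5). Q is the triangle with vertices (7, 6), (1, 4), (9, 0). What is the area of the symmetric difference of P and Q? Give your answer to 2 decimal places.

|P| = 17, |Q| = 20, |P∩Q| = 10.0897.
|P △ Q| = |P| + |Q| − 2·|P∩Q| = 17 + 20 − 20.1794 = 16.82.

16.82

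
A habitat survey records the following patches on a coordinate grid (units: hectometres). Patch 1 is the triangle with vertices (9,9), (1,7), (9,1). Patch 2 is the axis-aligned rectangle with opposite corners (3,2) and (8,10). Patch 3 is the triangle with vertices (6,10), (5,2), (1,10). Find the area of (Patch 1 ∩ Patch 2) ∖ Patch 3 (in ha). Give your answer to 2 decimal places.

14.46

|Patch 1 ∩ Patch 2| = 22.4583.
|(Patch 1 ∩ Patch 2) ∩ Patch 3| = 7.994.
|(Patch 1 ∩ Patch 2) ∖ Patch 3| = 22.4583 − 7.994 = 14.46.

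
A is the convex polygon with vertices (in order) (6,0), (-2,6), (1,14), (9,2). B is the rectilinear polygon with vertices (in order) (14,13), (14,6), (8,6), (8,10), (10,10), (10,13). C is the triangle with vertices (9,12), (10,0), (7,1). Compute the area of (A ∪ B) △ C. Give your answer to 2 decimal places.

|A ∪ B| = 103.
|(A ∪ B) ∩ C| = 7.3546.
|(A ∪ B) △ C| = 103 + 17.5 − 14.7092 = 105.79.

105.79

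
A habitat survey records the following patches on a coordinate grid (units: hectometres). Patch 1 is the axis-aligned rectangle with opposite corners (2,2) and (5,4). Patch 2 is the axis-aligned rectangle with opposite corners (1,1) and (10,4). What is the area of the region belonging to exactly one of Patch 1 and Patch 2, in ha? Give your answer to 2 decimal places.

21.00

|Patch 1∩Patch 2|: x∈[2,5], y∈[2,4] → 3·2 = 6.
|Patch 1 △ Patch 2| = |Patch 1| + |Patch 2| − 2·|Patch 1∩Patch 2| = 6 + 27 − 12 = 21.00.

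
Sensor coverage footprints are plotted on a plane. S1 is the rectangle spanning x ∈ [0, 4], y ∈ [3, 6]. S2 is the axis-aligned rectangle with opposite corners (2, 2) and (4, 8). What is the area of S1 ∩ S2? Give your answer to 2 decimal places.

|S1∩S2|: x∈[2,4], y∈[3,6] → 2·3 = 6.

6.00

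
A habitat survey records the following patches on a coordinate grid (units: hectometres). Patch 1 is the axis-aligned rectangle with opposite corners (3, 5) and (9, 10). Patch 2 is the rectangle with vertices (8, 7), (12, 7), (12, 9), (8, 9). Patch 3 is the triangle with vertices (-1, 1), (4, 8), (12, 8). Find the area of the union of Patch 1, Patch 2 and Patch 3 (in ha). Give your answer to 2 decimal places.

By inclusion–exclusion:
Individual areas: |Patch 1| = 30, |Patch 2| = 8, |Patch 3| = 28.
|Patch 1∩Patch 2|: x∈[8,9], y∈[7,9] → 1·2 = 2.
|Patch 1∩Patch 3| = 15.5198.
|Patch 2∩Patch 3| = 3.0714.
|Patch 1∩Patch 2∩Patch 3| = 1.
|Patch 1 ∪ Patch 2 ∪ Patch 3| = 66 − 20.5912 + 1 = 46.41.

46.41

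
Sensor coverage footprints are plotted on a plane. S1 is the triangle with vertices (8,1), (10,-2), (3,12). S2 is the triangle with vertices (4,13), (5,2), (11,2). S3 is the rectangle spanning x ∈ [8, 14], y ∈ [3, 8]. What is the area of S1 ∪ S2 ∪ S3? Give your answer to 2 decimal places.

60.02

By inclusion–exclusion:
Individual areas: |S1| = 3.5, |S2| = 33, |S3| = 30.
|S1∩S2| = 2.0909.
|S1∩S3| = 0.
|S2∩S3| = 4.3896.
|S1∩S2∩S3| = 0.
|S1 ∪ S2 ∪ S3| = 66.5 − 6.4805 + 0 = 60.02.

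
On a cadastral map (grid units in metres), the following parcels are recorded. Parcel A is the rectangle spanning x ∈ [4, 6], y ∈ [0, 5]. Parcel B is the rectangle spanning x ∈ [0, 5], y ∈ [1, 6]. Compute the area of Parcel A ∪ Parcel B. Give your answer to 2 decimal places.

31.00

By inclusion–exclusion:
Individual areas: |Parcel A| = 10, |Parcel B| = 25.
|Parcel A∩Parcel B|: x∈[4,5], y∈[1,5] → 1·4 = 4.
|Parcel A ∪ Parcel B| = 35 − 4 = 31.00.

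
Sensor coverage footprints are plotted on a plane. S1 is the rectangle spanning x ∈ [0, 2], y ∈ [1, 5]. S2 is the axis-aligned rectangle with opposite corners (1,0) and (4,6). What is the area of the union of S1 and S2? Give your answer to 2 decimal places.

By inclusion–exclusion:
Individual areas: |S1| = 8, |S2| = 18.
|S1∩S2|: x∈[1,2], y∈[1,5] → 1·4 = 4.
|S1 ∪ S2| = 26 − 4 = 22.00.

22.00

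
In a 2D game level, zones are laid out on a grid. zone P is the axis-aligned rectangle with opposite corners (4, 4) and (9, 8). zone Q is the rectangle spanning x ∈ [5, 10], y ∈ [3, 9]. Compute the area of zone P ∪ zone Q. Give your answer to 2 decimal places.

By inclusion–exclusion:
Individual areas: |zone P| = 20, |zone Q| = 30.
|zone P∩zone Q|: x∈[5,9], y∈[4,8] → 4·4 = 16.
|zone P ∪ zone Q| = 50 − 16 = 34.00.

34.00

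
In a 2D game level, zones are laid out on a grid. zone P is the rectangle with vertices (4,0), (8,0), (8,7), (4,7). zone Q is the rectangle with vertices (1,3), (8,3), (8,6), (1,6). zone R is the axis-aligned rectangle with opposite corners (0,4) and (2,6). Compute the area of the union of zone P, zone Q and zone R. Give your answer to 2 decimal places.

By inclusion–exclusion:
Individual areas: |zone P| = 28, |zone Q| = 21, |zone R| = 4.
|zone P∩zone Q|: x∈[4,8], y∈[3,6] → 4·3 = 12.
|zone P∩zone R| = 0 (no overlap).
|zone Q∩zone R|: x∈[1,2], y∈[4,6] → 1·2 = 2.
|zone P∩zone Q∩zone R| = 0.
|zone P ∪ zone Q ∪ zone R| = 53 − 14 + 0 = 39.00.

39.00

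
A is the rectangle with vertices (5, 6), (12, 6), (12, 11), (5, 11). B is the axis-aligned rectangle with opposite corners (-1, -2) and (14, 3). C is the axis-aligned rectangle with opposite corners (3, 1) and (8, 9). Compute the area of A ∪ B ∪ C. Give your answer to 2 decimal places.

131.00

By inclusion–exclusion:
Individual areas: |A| = 35, |B| = 75, |C| = 40.
|A∩B| = 0 (no overlap).
|A∩C|: x∈[5,8], y∈[6,9] → 3·3 = 9.
|B∩C|: x∈[3,8], y∈[1,3] → 5·2 = 10.
|A∩B∩C| = 0.
|A ∪ B ∪ C| = 150 − 19 + 0 = 131.00.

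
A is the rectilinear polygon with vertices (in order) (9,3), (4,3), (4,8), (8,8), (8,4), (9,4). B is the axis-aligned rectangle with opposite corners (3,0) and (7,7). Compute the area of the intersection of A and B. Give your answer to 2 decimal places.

12.00

The intersection is the polygon with vertices (4,3), (4,7), (7,7), (7,3).
By the shoelace formula its area is 12.00.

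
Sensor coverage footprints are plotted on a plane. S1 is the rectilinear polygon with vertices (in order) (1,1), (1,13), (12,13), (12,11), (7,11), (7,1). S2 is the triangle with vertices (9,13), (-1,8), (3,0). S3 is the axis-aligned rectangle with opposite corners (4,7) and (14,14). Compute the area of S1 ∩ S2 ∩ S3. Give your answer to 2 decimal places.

The intersection is the polygon with vertices (9,13), (8.077,11), (7,11), (7,8.667), (6.231,7), (4,7), (4,10.5).
By the shoelace formula its area is 14.19.

14.19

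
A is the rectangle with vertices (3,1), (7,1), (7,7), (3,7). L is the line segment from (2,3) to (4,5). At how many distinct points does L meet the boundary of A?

1

The segment meets the boundary at (3,4).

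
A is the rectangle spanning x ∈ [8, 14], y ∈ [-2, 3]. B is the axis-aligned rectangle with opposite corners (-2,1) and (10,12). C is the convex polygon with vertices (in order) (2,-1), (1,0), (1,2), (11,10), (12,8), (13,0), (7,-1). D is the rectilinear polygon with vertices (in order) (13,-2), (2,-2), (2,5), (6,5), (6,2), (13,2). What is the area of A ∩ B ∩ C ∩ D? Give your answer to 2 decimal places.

The intersection is the polygon with vertices (10,1), (8,1), (8,2), (10,2).
By the shoelace formula its area is 2.00.

2.00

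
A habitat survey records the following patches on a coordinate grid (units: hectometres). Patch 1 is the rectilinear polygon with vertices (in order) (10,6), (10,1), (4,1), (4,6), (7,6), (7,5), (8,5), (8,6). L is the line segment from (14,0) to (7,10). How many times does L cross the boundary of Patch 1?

The segment meets the boundary at (9.8,6), (10,5.714).

2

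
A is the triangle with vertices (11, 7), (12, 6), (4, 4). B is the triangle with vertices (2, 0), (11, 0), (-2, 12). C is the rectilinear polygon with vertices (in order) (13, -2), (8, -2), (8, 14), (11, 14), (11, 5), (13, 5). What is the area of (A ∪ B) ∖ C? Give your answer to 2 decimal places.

51.56

|A ∪ B| = 58.6588.
|(A ∪ B) ∩ C| = 7.1003.
|(A ∪ B) ∖ C| = 58.6588 − 7.1003 = 51.56.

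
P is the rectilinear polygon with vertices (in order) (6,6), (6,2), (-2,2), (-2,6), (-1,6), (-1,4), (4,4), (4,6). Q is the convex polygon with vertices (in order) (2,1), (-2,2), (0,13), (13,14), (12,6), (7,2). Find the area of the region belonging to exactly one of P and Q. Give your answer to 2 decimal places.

127.91

|P| = 22, |Q| = 147, |P∩Q| = 20.5455.
|P △ Q| = |P| + |Q| − 2·|P∩Q| = 22 + 147 − 41.0909 = 127.91.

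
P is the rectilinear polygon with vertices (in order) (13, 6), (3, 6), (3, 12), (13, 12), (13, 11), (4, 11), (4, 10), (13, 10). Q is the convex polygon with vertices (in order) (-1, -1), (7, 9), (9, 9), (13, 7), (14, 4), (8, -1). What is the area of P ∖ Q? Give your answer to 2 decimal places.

33.40

|P| = 51, |P∩Q| = 17.6.
|P ∖ Q| = |P| − |P∩Q| = 51 − 17.6 = 33.40.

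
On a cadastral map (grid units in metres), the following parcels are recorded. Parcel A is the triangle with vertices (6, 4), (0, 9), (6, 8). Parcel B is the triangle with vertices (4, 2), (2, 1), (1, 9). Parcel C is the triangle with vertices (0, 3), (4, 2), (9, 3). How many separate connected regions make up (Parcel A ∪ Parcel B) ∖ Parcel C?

(Parcel A ∪ Parcel B) ∖ Parcel C splits into 2 disjoint pieces (area 17.2859, area 1.6452).

2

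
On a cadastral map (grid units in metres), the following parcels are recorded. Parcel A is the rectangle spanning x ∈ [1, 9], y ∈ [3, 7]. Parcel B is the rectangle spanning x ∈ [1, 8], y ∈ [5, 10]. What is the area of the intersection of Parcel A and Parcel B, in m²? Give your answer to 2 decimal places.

14.00

|Parcel A∩Parcel B|: x∈[1,8], y∈[5,7] → 7·2 = 14.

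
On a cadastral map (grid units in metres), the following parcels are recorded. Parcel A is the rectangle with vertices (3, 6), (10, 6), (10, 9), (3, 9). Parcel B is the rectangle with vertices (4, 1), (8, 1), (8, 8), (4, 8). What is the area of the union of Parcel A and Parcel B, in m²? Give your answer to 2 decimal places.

41.00

By inclusion–exclusion:
Individual areas: |Parcel A| = 21, |Parcel B| = 28.
|Parcel A∩Parcel B|: x∈[4,8], y∈[6,8] → 4·2 = 8.
|Parcel A ∪ Parcel B| = 49 − 8 = 41.00.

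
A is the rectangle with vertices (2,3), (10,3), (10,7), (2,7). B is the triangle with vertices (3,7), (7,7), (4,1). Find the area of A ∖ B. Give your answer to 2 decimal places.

21.33

|A| = 32, |A∩B| = 10.6667.
|A ∖ B| = |A| − |A∩B| = 32 − 10.6667 = 21.33.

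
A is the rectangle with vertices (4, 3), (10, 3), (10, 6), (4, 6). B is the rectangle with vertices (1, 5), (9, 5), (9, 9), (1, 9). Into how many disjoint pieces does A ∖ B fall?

A ∖ B is a single connected region.

1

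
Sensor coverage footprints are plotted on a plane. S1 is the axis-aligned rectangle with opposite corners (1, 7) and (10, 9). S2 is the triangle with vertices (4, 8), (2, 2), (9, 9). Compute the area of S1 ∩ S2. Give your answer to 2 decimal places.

5.67

The intersection is the polygon with vertices (3.667,7), (4,8), (9,9), (7,7).
By the shoelace formula its area is 5.67.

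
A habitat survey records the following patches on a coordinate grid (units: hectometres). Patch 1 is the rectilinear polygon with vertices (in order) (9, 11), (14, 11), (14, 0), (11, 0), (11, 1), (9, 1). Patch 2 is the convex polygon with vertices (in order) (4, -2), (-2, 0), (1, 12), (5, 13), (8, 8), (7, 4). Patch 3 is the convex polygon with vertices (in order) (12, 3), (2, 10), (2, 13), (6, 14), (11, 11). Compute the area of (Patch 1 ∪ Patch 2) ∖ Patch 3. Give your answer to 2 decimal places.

|Patch 1 ∪ Patch 2| = 149.5.
|(Patch 1 ∪ Patch 2) ∩ Patch 3| = 38.3101.
|(Patch 1 ∪ Patch 2) ∖ Patch 3| = 149.5 − 38.3101 = 111.19.

111.19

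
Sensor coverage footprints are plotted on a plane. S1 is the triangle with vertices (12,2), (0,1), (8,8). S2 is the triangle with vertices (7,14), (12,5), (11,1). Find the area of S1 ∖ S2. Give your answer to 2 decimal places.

35.88

|S1| = 38, |S1∩S2| = 2.1206.
|S1 ∖ S2| = |S1| − |S1∩S2| = 38 − 2.1206 = 35.88.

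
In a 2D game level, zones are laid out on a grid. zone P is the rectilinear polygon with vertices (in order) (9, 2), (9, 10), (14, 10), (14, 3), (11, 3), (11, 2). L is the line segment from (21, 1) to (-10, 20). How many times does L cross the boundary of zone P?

The segment meets the boundary at (9,8.355), (14,5.29).

2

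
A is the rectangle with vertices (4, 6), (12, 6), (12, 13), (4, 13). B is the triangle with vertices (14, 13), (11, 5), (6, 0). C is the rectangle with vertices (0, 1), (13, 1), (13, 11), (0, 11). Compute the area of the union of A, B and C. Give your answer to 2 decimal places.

146.76

By inclusion–exclusion:
Individual areas: |A| = 56, |B| = 12.5, |C| = 130.
|A∩B| = 3.8061.
|A∩C|: x∈[4,12], y∈[6,11] → 8·5 = 40.
|B∩C| = 11.7436.
|A∩B∩C| = 3.8061.
|A ∪ B ∪ C| = 198.5 − 55.5497 + 3.8061 = 146.76.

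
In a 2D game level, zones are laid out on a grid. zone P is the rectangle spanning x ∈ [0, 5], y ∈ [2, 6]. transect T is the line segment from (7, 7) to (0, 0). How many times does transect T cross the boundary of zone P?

2

The segment meets the boundary at (2,2), (5,5).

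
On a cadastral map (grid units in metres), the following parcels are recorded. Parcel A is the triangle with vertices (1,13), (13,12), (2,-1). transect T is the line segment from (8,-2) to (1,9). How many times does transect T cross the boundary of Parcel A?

2

The segment meets the boundary at (1.322,8.494), (5.061,2.618).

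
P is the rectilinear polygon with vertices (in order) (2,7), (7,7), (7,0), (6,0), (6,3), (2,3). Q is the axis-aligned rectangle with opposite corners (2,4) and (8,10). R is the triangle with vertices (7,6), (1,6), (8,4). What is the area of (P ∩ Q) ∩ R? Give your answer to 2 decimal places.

5.00

The region (P ∩ Q) ∩ R is the polygon with vertices (7,4.286), (2,5.714), (2,6), (7,6).
By the shoelace formula its area is 5.00.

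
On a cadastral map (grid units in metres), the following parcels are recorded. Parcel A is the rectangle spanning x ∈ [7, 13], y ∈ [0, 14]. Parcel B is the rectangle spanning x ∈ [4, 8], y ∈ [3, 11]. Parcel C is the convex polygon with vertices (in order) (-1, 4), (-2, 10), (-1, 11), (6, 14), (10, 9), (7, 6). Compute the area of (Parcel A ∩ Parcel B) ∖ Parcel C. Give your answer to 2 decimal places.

3.50

|Parcel A ∩ Parcel B| = 8.
|(Parcel A ∩ Parcel B) ∩ Parcel C| = 4.5.
|(Parcel A ∩ Parcel B) ∖ Parcel C| = 8 − 4.5 = 3.50.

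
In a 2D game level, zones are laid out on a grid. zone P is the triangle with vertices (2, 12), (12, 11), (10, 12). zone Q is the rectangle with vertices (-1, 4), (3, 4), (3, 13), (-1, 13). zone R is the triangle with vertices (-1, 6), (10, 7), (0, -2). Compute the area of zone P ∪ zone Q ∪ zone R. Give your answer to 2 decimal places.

75.97

By inclusion–exclusion:
Individual areas: |zone P| = 4, |zone Q| = 36, |zone R| = 44.5.
|zone P∩zone Q| = 0.05.
|zone P∩zone R| = 0.
|zone Q∩zone R| = 8.4773.
|zone P∩zone Q∩zone R| = 0.
|zone P ∪ zone Q ∪ zone R| = 84.5 − 8.5273 + 0 = 75.97.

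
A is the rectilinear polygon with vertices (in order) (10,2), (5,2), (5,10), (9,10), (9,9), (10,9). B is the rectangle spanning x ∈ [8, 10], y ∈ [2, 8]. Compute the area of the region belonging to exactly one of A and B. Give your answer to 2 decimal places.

|A| = 39, |B| = 12, |A∩B| = 12.
|A △ B| = |A| + |B| − 2·|A∩B| = 39 + 12 − 24 = 27.00.

27.00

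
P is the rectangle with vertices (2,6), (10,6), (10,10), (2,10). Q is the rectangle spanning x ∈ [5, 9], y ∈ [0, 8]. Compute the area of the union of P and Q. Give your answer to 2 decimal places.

By inclusion–exclusion:
Individual areas: |P| = 32, |Q| = 32.
|P∩Q|: x∈[5,9], y∈[6,8] → 4·2 = 8.
|P ∪ Q| = 64 − 8 = 56.00.

56.00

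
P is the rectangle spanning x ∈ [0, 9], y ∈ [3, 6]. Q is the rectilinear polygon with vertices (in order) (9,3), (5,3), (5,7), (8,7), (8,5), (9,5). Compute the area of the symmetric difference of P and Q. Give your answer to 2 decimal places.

|P| = 27, |Q| = 14, |P∩Q| = 11.
|P △ Q| = |P| + |Q| − 2·|P∩Q| = 27 + 14 − 22 = 19.00.

19.00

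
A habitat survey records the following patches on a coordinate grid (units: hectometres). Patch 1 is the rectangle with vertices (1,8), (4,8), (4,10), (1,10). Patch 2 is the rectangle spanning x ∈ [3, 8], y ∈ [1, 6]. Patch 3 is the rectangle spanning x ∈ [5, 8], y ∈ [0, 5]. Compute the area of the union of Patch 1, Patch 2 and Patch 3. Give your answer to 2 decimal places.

34.00

By inclusion–exclusion:
Individual areas: |Patch 1| = 6, |Patch 2| = 25, |Patch 3| = 15.
|Patch 1∩Patch 2| = 0 (no overlap).
|Patch 1∩Patch 3| = 0 (no overlap).
|Patch 2∩Patch 3|: x∈[5,8], y∈[1,5] → 3·4 = 12.
|Patch 1∩Patch 2∩Patch 3| = 0.
|Patch 1 ∪ Patch 2 ∪ Patch 3| = 46 − 12 + 0 = 34.00.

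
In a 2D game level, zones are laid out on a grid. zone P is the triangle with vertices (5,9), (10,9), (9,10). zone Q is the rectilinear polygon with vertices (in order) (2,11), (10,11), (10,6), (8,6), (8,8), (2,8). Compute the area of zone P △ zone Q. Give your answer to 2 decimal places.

25.50

|zone P| = 2.5, |zone Q| = 28, |zone P∩zone Q| = 2.5.
|zone P △ zone Q| = |zone P| + |zone Q| − 2·|zone P∩zone Q| = 2.5 + 28 − 5 = 25.50.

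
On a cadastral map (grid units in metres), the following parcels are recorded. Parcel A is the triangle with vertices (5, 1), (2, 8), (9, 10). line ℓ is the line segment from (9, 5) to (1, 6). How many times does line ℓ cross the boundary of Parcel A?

2

The segment meets the boundary at (2.962,5.755), (6.895,5.263).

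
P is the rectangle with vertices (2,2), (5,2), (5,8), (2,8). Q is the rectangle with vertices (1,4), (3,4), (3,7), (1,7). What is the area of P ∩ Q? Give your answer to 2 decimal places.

3.00

|P∩Q|: x∈[2,3], y∈[4,7] → 1·3 = 3.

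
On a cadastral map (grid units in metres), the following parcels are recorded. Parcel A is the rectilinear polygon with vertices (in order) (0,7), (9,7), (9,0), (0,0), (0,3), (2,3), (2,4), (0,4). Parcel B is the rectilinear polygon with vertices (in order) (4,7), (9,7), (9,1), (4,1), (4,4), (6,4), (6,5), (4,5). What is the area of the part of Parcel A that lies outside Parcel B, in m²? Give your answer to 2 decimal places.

|Parcel A| = 61, |Parcel A∩Parcel B| = 28.
|Parcel A ∖ Parcel B| = |Parcel A| − |Parcel A∩Parcel B| = 61 − 28 = 33.00.

33.00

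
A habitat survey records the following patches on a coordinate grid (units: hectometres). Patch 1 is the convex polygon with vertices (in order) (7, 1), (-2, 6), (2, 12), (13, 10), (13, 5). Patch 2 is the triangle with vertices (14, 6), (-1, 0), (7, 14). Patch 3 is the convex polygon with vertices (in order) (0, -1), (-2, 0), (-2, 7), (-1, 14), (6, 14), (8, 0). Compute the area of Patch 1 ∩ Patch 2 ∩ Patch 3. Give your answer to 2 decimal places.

31.68

The intersection is the polygon with vertices (5.494,11.365), (6.4,11.2), (7.513,3.405), (4.698,2.279), (1.361,4.133).
By the shoelace formula its area is 31.68.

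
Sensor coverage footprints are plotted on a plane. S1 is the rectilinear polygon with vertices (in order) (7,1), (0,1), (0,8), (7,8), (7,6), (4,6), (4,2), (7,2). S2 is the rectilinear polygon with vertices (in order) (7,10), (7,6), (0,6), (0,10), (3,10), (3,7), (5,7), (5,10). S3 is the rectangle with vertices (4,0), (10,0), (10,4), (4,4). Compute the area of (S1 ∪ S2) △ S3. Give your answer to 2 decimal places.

65.00

|S1 ∪ S2| = 47.
|(S1 ∪ S2) ∩ S3| = 3.
|(S1 ∪ S2) △ S3| = 47 + 24 − 6 = 65.00.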